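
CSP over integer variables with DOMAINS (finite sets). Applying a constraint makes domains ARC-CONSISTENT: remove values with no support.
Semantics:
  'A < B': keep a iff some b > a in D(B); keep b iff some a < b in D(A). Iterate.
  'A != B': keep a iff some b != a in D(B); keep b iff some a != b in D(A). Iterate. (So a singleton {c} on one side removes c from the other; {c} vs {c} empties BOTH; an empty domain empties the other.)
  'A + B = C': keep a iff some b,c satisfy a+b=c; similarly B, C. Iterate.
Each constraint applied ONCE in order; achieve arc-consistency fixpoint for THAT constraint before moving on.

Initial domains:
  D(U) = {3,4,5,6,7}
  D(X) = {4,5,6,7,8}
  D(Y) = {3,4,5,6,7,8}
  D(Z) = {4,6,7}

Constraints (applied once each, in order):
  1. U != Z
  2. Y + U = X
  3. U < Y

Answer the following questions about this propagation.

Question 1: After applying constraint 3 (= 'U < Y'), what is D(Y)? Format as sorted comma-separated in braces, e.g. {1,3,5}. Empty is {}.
Answer: {4,5}

Derivation:
Constraint 1 (U != Z) on D(U)={3,4,5,6,7} D(Z)={4,6,7}: no change
Constraint 2 (Y + U = X) on D(Y)={3,4,5,6,7,8} D(U)={3,4,5,6,7} D(X)={4,5,6,7,8}: Y {3,4,5,6,7,8}->{3,4,5}; U {3,4,5,6,7}->{3,4,5}; X {4,5,6,7,8}->{6,7,8}
Constraint 3 (U < Y) on D(U)={3,4,5} D(Y)={3,4,5}: U {3,4,5}->{3,4}; Y {3,4,5}->{4,5}
So after constraint 3: D(Y) = {4,5}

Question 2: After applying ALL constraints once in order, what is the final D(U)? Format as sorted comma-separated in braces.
Answer: {3,4}

Derivation:
Constraint 1 (U != Z) on D(U)={3,4,5,6,7} D(Z)={4,6,7}: no change
Constraint 2 (Y + U = X) on D(Y)={3,4,5,6,7,8} D(U)={3,4,5,6,7} D(X)={4,5,6,7,8}: Y {3,4,5,6,7,8}->{3,4,5}; U {3,4,5,6,7}->{3,4,5}; X {4,5,6,7,8}->{6,7,8}
Constraint 3 (U < Y) on D(U)={3,4,5} D(Y)={3,4,5}: U {3,4,5}->{3,4}; Y {3,4,5}->{4,5}
So after all 3 constraints: D(U) = {3,4}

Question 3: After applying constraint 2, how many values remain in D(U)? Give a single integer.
Answer: 3

Derivation:
Constraint 1 (U != Z) on D(U)={3,4,5,6,7} D(Z)={4,6,7}: no change
Constraint 2 (Y + U = X) on D(Y)={3,4,5,6,7,8} D(U)={3,4,5,6,7} D(X)={4,5,6,7,8}: Y {3,4,5,6,7,8}->{3,4,5}; U {3,4,5,6,7}->{3,4,5}; X {4,5,6,7,8}->{6,7,8}
So after constraint 2: D(U)={3,4,5}, size = 3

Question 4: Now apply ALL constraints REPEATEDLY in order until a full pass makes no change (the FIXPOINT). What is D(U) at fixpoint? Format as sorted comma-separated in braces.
Answer: {3,4}

Derivation:
pass 0 (initial): D(U)={3,4,5,6,7}
pass 1: U {3,4,5,6,7}->{3,4}; X {4,5,6,7,8}->{6,7,8}; Y {3,4,5,6,7,8}->{4,5}
pass 2: X {6,7,8}->{7,8}
pass 3: no change
Fixpoint after 3 passes: D(U) = {3,4}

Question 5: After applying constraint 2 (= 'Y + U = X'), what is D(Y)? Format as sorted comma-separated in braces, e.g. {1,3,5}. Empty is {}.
Constraint 1 (U != Z) on D(U)={3,4,5,6,7} D(Z)={4,6,7}: no change
Constraint 2 (Y + U = X) on D(Y)={3,4,5,6,7,8} D(U)={3,4,5,6,7} D(X)={4,5,6,7,8}: Y {3,4,5,6,7,8}->{3,4,5}; U {3,4,5,6,7}->{3,4,5}; X {4,5,6,7,8}->{6,7,8}
So after constraint 2: D(Y) = {3,4,5}

Answer: {3,4,5}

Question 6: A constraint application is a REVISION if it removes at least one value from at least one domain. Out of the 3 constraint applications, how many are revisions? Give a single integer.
Constraint 1 (U != Z) on D(U)={3,4,5,6,7} D(Z)={4,6,7}: no change => not a revision
Constraint 2 (Y + U = X) on D(Y)={3,4,5,6,7,8} D(U)={3,4,5,6,7} D(X)={4,5,6,7,8}: Y {3,4,5,6,7,8}->{3,4,5}; U {3,4,5,6,7}->{3,4,5}; X {4,5,6,7,8}->{6,7,8} => REVISION
Constraint 3 (U < Y) on D(U)={3,4,5} D(Y)={3,4,5}: U {3,4,5}->{3,4}; Y {3,4,5}->{4,5} => REVISION
Total revisions = 2

Answer: 2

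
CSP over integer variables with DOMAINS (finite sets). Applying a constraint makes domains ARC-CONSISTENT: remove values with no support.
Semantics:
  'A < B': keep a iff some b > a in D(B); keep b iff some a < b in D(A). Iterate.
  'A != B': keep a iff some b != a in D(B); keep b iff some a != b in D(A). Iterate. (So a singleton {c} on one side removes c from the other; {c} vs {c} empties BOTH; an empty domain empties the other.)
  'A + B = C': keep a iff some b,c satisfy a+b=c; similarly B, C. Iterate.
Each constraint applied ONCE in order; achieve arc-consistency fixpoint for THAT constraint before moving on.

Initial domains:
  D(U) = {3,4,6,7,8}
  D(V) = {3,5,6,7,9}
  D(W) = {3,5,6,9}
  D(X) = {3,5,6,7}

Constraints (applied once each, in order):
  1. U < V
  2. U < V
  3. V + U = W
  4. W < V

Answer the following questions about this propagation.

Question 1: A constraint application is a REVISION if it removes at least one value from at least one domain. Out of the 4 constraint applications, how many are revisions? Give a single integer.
Answer: 3

Derivation:
Constraint 1 (U < V) on D(U)={3,4,6,7,8} D(V)={3,5,6,7,9}: V {3,5,6,7,9}->{5,6,7,9} => REVISION
Constraint 2 (U < V) on D(U)={3,4,6,7,8} D(V)={5,6,7,9}: no change => not a revision
Constraint 3 (V + U = W) on D(V)={5,6,7,9} D(U)={3,4,6,7,8} D(W)={3,5,6,9}: V {5,6,7,9}->{5,6}; U {3,4,6,7,8}->{3,4}; W {3,5,6,9}->{9} => REVISION
Constraint 4 (W < V) on D(W)={9} D(V)={5,6}: W {9}->{}; V {5,6}->{} => REVISION
Total revisions = 3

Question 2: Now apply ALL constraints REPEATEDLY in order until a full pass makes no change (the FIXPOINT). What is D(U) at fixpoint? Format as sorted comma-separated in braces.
pass 0 (initial): D(U)={3,4,6,7,8}
pass 1: U {3,4,6,7,8}->{3,4}; V {3,5,6,7,9}->{}; W {3,5,6,9}->{}
pass 2: U {3,4}->{}
pass 3: no change
Fixpoint after 3 passes: D(U) = {}

Answer: {}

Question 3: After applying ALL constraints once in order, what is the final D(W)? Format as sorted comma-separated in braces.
Constraint 1 (U < V) on D(U)={3,4,6,7,8} D(V)={3,5,6,7,9}: V {3,5,6,7,9}->{5,6,7,9}
Constraint 2 (U < V) on D(U)={3,4,6,7,8} D(V)={5,6,7,9}: no change
Constraint 3 (V + U = W) on D(V)={5,6,7,9} D(U)={3,4,6,7,8} D(W)={3,5,6,9}: V {5,6,7,9}->{5,6}; U {3,4,6,7,8}->{3,4}; W {3,5,6,9}->{9}
Constraint 4 (W < V) on D(W)={9} D(V)={5,6}: W {9}->{}; V {5,6}->{}
So after all 4 constraints: D(W) = {}

Answer: {}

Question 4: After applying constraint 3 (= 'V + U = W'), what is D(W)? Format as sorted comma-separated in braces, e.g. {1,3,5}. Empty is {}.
Answer: {9}

Derivation:
Constraint 1 (U < V) on D(U)={3,4,6,7,8} D(V)={3,5,6,7,9}: V {3,5,6,7,9}->{5,6,7,9}
Constraint 2 (U < V) on D(U)={3,4,6,7,8} D(V)={5,6,7,9}: no change
Constraint 3 (V + U = W) on D(V)={5,6,7,9} D(U)={3,4,6,7,8} D(W)={3,5,6,9}: V {5,6,7,9}->{5,6}; U {3,4,6,7,8}->{3,4}; W {3,5,6,9}->{9}
So after constraint 3: D(W) = {9}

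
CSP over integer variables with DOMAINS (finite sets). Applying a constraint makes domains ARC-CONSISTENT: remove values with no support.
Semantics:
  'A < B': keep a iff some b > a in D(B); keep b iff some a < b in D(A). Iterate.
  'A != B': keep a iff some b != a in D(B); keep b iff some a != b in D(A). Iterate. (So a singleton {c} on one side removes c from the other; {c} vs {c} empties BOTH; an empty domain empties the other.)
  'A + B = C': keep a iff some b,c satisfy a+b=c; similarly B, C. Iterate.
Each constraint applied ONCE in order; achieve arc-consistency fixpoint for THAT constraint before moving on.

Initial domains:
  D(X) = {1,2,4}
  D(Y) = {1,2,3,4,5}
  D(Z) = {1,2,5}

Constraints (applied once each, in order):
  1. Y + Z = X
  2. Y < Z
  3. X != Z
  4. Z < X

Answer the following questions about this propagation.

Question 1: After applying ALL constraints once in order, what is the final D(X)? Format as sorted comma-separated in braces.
Constraint 1 (Y + Z = X) on D(Y)={1,2,3,4,5} D(Z)={1,2,5} D(X)={1,2,4}: Y {1,2,3,4,5}->{1,2,3}; Z {1,2,5}->{1,2}; X {1,2,4}->{2,4}
Constraint 2 (Y < Z) on D(Y)={1,2,3} D(Z)={1,2}: Y {1,2,3}->{1}; Z {1,2}->{2}
Constraint 3 (X != Z) on D(X)={2,4} D(Z)={2}: X {2,4}->{4}
Constraint 4 (Z < X) on D(Z)={2} D(X)={4}: no change
So after all 4 constraints: D(X) = {4}

Answer: {4}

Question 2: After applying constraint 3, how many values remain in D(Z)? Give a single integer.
Constraint 1 (Y + Z = X) on D(Y)={1,2,3,4,5} D(Z)={1,2,5} D(X)={1,2,4}: Y {1,2,3,4,5}->{1,2,3}; Z {1,2,5}->{1,2}; X {1,2,4}->{2,4}
Constraint 2 (Y < Z) on D(Y)={1,2,3} D(Z)={1,2}: Y {1,2,3}->{1}; Z {1,2}->{2}
Constraint 3 (X != Z) on D(X)={2,4} D(Z)={2}: X {2,4}->{4}
So after constraint 3: D(Z)={2}, size = 1

Answer: 1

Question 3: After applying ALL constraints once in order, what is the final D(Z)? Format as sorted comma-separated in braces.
Constraint 1 (Y + Z = X) on D(Y)={1,2,3,4,5} D(Z)={1,2,5} D(X)={1,2,4}: Y {1,2,3,4,5}->{1,2,3}; Z {1,2,5}->{1,2}; X {1,2,4}->{2,4}
Constraint 2 (Y < Z) on D(Y)={1,2,3} D(Z)={1,2}: Y {1,2,3}->{1}; Z {1,2}->{2}
Constraint 3 (X != Z) on D(X)={2,4} D(Z)={2}: X {2,4}->{4}
Constraint 4 (Z < X) on D(Z)={2} D(X)={4}: no change
So after all 4 constraints: D(Z) = {2}

Answer: {2}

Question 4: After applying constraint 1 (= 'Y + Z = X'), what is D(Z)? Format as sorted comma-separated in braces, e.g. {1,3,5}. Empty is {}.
Constraint 1 (Y + Z = X) on D(Y)={1,2,3,4,5} D(Z)={1,2,5} D(X)={1,2,4}: Y {1,2,3,4,5}->{1,2,3}; Z {1,2,5}->{1,2}; X {1,2,4}->{2,4}
So after constraint 1: D(Z) = {1,2}

Answer: {1,2}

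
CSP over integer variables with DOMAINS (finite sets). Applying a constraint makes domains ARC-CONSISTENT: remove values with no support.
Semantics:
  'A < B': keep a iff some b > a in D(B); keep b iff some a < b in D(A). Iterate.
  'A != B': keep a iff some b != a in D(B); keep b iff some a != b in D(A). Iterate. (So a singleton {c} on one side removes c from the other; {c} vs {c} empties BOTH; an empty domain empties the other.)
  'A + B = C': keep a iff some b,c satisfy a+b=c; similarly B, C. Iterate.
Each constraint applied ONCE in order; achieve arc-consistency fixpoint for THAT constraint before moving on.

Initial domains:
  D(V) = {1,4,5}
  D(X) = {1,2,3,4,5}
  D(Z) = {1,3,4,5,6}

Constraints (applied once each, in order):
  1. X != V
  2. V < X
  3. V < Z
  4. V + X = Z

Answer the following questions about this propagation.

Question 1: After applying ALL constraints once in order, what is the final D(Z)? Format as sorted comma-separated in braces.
Answer: {3,4,5,6}

Derivation:
Constraint 1 (X != V) on D(X)={1,2,3,4,5} D(V)={1,4,5}: no change
Constraint 2 (V < X) on D(V)={1,4,5} D(X)={1,2,3,4,5}: V {1,4,5}->{1,4}; X {1,2,3,4,5}->{2,3,4,5}
Constraint 3 (V < Z) on D(V)={1,4} D(Z)={1,3,4,5,6}: Z {1,3,4,5,6}->{3,4,5,6}
Constraint 4 (V + X = Z) on D(V)={1,4} D(X)={2,3,4,5} D(Z)={3,4,5,6}: no change
So after all 4 constraints: D(Z) = {3,4,5,6}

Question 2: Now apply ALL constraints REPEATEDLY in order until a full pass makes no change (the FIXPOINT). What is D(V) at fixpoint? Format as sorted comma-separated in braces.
Answer: {1,4}

Derivation:
pass 0 (initial): D(V)={1,4,5}
pass 1: V {1,4,5}->{1,4}; X {1,2,3,4,5}->{2,3,4,5}; Z {1,3,4,5,6}->{3,4,5,6}
pass 2: no change
Fixpoint after 2 passes: D(V) = {1,4}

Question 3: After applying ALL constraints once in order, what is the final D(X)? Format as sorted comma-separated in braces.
Constraint 1 (X != V) on D(X)={1,2,3,4,5} D(V)={1,4,5}: no change
Constraint 2 (V < X) on D(V)={1,4,5} D(X)={1,2,3,4,5}: V {1,4,5}->{1,4}; X {1,2,3,4,5}->{2,3,4,5}
Constraint 3 (V < Z) on D(V)={1,4} D(Z)={1,3,4,5,6}: Z {1,3,4,5,6}->{3,4,5,6}
Constraint 4 (V + X = Z) on D(V)={1,4} D(X)={2,3,4,5} D(Z)={3,4,5,6}: no change
So after all 4 constraints: D(X) = {2,3,4,5}

Answer: {2,3,4,5}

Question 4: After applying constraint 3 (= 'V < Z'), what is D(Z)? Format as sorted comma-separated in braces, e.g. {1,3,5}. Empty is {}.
Answer: {3,4,5,6}

Derivation:
Constraint 1 (X != V) on D(X)={1,2,3,4,5} D(V)={1,4,5}: no change
Constraint 2 (V < X) on D(V)={1,4,5} D(X)={1,2,3,4,5}: V {1,4,5}->{1,4}; X {1,2,3,4,5}->{2,3,4,5}
Constraint 3 (V < Z) on D(V)={1,4} D(Z)={1,3,4,5,6}: Z {1,3,4,5,6}->{3,4,5,6}
So after constraint 3: D(Z) = {3,4,5,6}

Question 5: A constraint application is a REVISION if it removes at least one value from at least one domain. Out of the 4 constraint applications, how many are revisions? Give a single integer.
Answer: 2

Derivation:
Constraint 1 (X != V) on D(X)={1,2,3,4,5} D(V)={1,4,5}: no change => not a revision
Constraint 2 (V < X) on D(V)={1,4,5} D(X)={1,2,3,4,5}: V {1,4,5}->{1,4}; X {1,2,3,4,5}->{2,3,4,5} => REVISION
Constraint 3 (V < Z) on D(V)={1,4} D(Z)={1,3,4,5,6}: Z {1,3,4,5,6}->{3,4,5,6} => REVISION
Constraint 4 (V + X = Z) on D(V)={1,4} D(X)={2,3,4,5} D(Z)={3,4,5,6}: no change => not a revision
Total revisions = 2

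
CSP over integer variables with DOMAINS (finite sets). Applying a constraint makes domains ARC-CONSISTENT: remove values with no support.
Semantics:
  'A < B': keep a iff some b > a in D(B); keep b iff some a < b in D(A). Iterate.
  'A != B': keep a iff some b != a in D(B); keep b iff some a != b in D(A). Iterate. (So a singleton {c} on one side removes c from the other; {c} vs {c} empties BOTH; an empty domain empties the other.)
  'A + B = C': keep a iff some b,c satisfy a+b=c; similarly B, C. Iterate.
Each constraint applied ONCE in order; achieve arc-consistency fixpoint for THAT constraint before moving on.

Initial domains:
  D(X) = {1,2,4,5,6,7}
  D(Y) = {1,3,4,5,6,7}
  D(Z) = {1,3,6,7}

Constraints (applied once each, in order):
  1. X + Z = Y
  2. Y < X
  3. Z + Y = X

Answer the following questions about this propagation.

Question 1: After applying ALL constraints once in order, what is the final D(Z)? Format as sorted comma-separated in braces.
Constraint 1 (X + Z = Y) on D(X)={1,2,4,5,6,7} D(Z)={1,3,6,7} D(Y)={1,3,4,5,6,7}: X {1,2,4,5,6,7}->{1,2,4,5,6}; Z {1,3,6,7}->{1,3,6}; Y {1,3,4,5,6,7}->{3,4,5,6,7}
Constraint 2 (Y < X) on D(Y)={3,4,5,6,7} D(X)={1,2,4,5,6}: Y {3,4,5,6,7}->{3,4,5}; X {1,2,4,5,6}->{4,5,6}
Constraint 3 (Z + Y = X) on D(Z)={1,3,6} D(Y)={3,4,5} D(X)={4,5,6}: Z {1,3,6}->{1,3}
So after all 3 constraints: D(Z) = {1,3}

Answer: {1,3}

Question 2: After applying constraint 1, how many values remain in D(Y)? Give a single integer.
Constraint 1 (X + Z = Y) on D(X)={1,2,4,5,6,7} D(Z)={1,3,6,7} D(Y)={1,3,4,5,6,7}: X {1,2,4,5,6,7}->{1,2,4,5,6}; Z {1,3,6,7}->{1,3,6}; Y {1,3,4,5,6,7}->{3,4,5,6,7}
So after constraint 1: D(Y)={3,4,5,6,7}, size = 5

Answer: 5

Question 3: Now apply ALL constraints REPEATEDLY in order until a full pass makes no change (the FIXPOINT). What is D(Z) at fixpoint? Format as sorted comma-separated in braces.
pass 0 (initial): D(Z)={1,3,6,7}
pass 1: X {1,2,4,5,6,7}->{4,5,6}; Y {1,3,4,5,6,7}->{3,4,5}; Z {1,3,6,7}->{1,3}
pass 2: X {4,5,6}->{}; Y {3,4,5}->{}; Z {1,3}->{}
pass 3: no change
Fixpoint after 3 passes: D(Z) = {}

Answer: {}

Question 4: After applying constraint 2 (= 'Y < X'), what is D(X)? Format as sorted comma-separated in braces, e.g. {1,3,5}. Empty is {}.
Answer: {4,5,6}

Derivation:
Constraint 1 (X + Z = Y) on D(X)={1,2,4,5,6,7} D(Z)={1,3,6,7} D(Y)={1,3,4,5,6,7}: X {1,2,4,5,6,7}->{1,2,4,5,6}; Z {1,3,6,7}->{1,3,6}; Y {1,3,4,5,6,7}->{3,4,5,6,7}
Constraint 2 (Y < X) on D(Y)={3,4,5,6,7} D(X)={1,2,4,5,6}: Y {3,4,5,6,7}->{3,4,5}; X {1,2,4,5,6}->{4,5,6}
So after constraint 2: D(X) = {4,5,6}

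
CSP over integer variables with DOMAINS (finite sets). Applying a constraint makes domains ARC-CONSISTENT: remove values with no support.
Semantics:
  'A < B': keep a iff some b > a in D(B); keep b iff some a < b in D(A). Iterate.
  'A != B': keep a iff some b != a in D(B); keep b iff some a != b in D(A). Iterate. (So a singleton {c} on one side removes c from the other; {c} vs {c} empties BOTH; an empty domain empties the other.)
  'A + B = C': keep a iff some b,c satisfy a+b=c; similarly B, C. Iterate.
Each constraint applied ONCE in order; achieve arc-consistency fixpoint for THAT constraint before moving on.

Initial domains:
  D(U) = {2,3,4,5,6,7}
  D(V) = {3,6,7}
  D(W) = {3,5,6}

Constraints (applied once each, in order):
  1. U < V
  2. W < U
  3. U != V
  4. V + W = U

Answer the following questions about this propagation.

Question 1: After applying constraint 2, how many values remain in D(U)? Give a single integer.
Constraint 1 (U < V) on D(U)={2,3,4,5,6,7} D(V)={3,6,7}: U {2,3,4,5,6,7}->{2,3,4,5,6}
Constraint 2 (W < U) on D(W)={3,5,6} D(U)={2,3,4,5,6}: W {3,5,6}->{3,5}; U {2,3,4,5,6}->{4,5,6}
So after constraint 2: D(U)={4,5,6}, size = 3

Answer: 3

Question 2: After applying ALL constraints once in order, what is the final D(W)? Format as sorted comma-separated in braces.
Constraint 1 (U < V) on D(U)={2,3,4,5,6,7} D(V)={3,6,7}: U {2,3,4,5,6,7}->{2,3,4,5,6}
Constraint 2 (W < U) on D(W)={3,5,6} D(U)={2,3,4,5,6}: W {3,5,6}->{3,5}; U {2,3,4,5,6}->{4,5,6}
Constraint 3 (U != V) on D(U)={4,5,6} D(V)={3,6,7}: no change
Constraint 4 (V + W = U) on D(V)={3,6,7} D(W)={3,5} D(U)={4,5,6}: V {3,6,7}->{3}; W {3,5}->{3}; U {4,5,6}->{6}
So after all 4 constraints: D(W) = {3}

Answer: {3}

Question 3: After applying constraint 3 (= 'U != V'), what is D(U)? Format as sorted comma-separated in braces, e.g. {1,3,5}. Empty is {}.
Answer: {4,5,6}

Derivation:
Constraint 1 (U < V) on D(U)={2,3,4,5,6,7} D(V)={3,6,7}: U {2,3,4,5,6,7}->{2,3,4,5,6}
Constraint 2 (W < U) on D(W)={3,5,6} D(U)={2,3,4,5,6}: W {3,5,6}->{3,5}; U {2,3,4,5,6}->{4,5,6}
Constraint 3 (U != V) on D(U)={4,5,6} D(V)={3,6,7}: no change
So after constraint 3: D(U) = {4,5,6}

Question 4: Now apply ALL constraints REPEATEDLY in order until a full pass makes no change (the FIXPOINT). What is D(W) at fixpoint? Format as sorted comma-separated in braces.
pass 0 (initial): D(W)={3,5,6}
pass 1: U {2,3,4,5,6,7}->{6}; V {3,6,7}->{3}; W {3,5,6}->{3}
pass 2: U {6}->{}; V {3}->{}; W {3}->{}
pass 3: no change
Fixpoint after 3 passes: D(W) = {}

Answer: {}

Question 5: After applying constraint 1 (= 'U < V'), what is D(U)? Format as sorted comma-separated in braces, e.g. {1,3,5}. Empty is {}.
Answer: {2,3,4,5,6}

Derivation:
Constraint 1 (U < V) on D(U)={2,3,4,5,6,7} D(V)={3,6,7}: U {2,3,4,5,6,7}->{2,3,4,5,6}
So after constraint 1: D(U) = {2,3,4,5,6}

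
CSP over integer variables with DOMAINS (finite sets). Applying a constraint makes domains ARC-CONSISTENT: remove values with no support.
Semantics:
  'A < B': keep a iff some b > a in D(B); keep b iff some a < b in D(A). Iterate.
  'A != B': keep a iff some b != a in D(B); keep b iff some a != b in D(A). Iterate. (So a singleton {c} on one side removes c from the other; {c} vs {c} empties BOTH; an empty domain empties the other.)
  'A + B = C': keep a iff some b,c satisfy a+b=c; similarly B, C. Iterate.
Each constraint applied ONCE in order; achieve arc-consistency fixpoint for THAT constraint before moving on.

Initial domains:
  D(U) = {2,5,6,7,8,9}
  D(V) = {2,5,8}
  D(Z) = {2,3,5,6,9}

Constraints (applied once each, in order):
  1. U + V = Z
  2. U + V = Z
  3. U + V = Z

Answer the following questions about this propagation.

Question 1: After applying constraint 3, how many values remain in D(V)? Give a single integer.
Answer: 1

Derivation:
Constraint 1 (U + V = Z) on D(U)={2,5,6,7,8,9} D(V)={2,5,8} D(Z)={2,3,5,6,9}: U {2,5,6,7,8,9}->{7}; V {2,5,8}->{2}; Z {2,3,5,6,9}->{9}
Constraint 2 (U + V = Z) on D(U)={7} D(V)={2} D(Z)={9}: no change
Constraint 3 (U + V = Z) on D(U)={7} D(V)={2} D(Z)={9}: no change
So after constraint 3: D(V)={2}, size = 1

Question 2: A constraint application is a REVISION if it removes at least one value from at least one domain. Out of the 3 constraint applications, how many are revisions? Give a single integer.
Answer: 1

Derivation:
Constraint 1 (U + V = Z) on D(U)={2,5,6,7,8,9} D(V)={2,5,8} D(Z)={2,3,5,6,9}: U {2,5,6,7,8,9}->{7}; V {2,5,8}->{2}; Z {2,3,5,6,9}->{9} => REVISION
Constraint 2 (U + V = Z) on D(U)={7} D(V)={2} D(Z)={9}: no change => not a revision
Constraint 3 (U + V = Z) on D(U)={7} D(V)={2} D(Z)={9}: no change => not a revision
Total revisions = 1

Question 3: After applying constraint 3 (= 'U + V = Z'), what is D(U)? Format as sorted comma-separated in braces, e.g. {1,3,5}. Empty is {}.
Constraint 1 (U + V = Z) on D(U)={2,5,6,7,8,9} D(V)={2,5,8} D(Z)={2,3,5,6,9}: U {2,5,6,7,8,9}->{7}; V {2,5,8}->{2}; Z {2,3,5,6,9}->{9}
Constraint 2 (U + V = Z) on D(U)={7} D(V)={2} D(Z)={9}: no change
Constraint 3 (U + V = Z) on D(U)={7} D(V)={2} D(Z)={9}: no change
So after constraint 3: D(U) = {7}

Answer: {7}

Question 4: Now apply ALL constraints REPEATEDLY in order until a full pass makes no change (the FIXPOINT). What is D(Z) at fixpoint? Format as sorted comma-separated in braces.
pass 0 (initial): D(Z)={2,3,5,6,9}
pass 1: U {2,5,6,7,8,9}->{7}; V {2,5,8}->{2}; Z {2,3,5,6,9}->{9}
pass 2: no change
Fixpoint after 2 passes: D(Z) = {9}

Answer: {9}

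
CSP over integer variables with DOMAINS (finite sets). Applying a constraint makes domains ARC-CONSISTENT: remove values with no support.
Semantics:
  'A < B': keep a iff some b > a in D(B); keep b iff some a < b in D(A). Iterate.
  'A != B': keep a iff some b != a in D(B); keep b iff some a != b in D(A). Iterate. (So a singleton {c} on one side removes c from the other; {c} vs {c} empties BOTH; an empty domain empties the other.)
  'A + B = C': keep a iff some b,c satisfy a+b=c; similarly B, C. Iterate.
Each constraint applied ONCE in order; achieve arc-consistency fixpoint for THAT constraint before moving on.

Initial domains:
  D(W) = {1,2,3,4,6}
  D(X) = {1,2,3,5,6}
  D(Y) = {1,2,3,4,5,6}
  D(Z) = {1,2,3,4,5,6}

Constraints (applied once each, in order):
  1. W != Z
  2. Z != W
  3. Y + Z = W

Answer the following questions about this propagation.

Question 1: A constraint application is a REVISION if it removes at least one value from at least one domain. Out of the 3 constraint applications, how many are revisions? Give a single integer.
Answer: 1

Derivation:
Constraint 1 (W != Z) on D(W)={1,2,3,4,6} D(Z)={1,2,3,4,5,6}: no change => not a revision
Constraint 2 (Z != W) on D(Z)={1,2,3,4,5,6} D(W)={1,2,3,4,6}: no change => not a revision
Constraint 3 (Y + Z = W) on D(Y)={1,2,3,4,5,6} D(Z)={1,2,3,4,5,6} D(W)={1,2,3,4,6}: Y {1,2,3,4,5,6}->{1,2,3,4,5}; Z {1,2,3,4,5,6}->{1,2,3,4,5}; W {1,2,3,4,6}->{2,3,4,6} => REVISION
Total revisions = 1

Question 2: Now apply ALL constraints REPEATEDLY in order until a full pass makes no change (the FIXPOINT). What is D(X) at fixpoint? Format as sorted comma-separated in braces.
Answer: {1,2,3,5,6}

Derivation:
pass 0 (initial): D(X)={1,2,3,5,6}
pass 1: W {1,2,3,4,6}->{2,3,4,6}; Y {1,2,3,4,5,6}->{1,2,3,4,5}; Z {1,2,3,4,5,6}->{1,2,3,4,5}
pass 2: no change
Fixpoint after 2 passes: D(X) = {1,2,3,5,6}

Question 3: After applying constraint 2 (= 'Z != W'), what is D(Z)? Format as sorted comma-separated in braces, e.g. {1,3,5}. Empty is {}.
Constraint 1 (W != Z) on D(W)={1,2,3,4,6} D(Z)={1,2,3,4,5,6}: no change
Constraint 2 (Z != W) on D(Z)={1,2,3,4,5,6} D(W)={1,2,3,4,6}: no change
So after constraint 2: D(Z) = {1,2,3,4,5,6}

Answer: {1,2,3,4,5,6}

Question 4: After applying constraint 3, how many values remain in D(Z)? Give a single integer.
Constraint 1 (W != Z) on D(W)={1,2,3,4,6} D(Z)={1,2,3,4,5,6}: no change
Constraint 2 (Z != W) on D(Z)={1,2,3,4,5,6} D(W)={1,2,3,4,6}: no change
Constraint 3 (Y + Z = W) on D(Y)={1,2,3,4,5,6} D(Z)={1,2,3,4,5,6} D(W)={1,2,3,4,6}: Y {1,2,3,4,5,6}->{1,2,3,4,5}; Z {1,2,3,4,5,6}->{1,2,3,4,5}; W {1,2,3,4,6}->{2,3,4,6}
So after constraint 3: D(Z)={1,2,3,4,5}, size = 5

Answer: 5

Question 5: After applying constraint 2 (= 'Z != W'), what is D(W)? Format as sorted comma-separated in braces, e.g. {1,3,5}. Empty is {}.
Constraint 1 (W != Z) on D(W)={1,2,3,4,6} D(Z)={1,2,3,4,5,6}: no change
Constraint 2 (Z != W) on D(Z)={1,2,3,4,5,6} D(W)={1,2,3,4,6}: no change
So after constraint 2: D(W) = {1,2,3,4,6}

Answer: {1,2,3,4,6}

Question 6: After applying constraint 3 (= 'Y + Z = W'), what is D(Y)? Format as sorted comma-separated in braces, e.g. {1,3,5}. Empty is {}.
Constraint 1 (W != Z) on D(W)={1,2,3,4,6} D(Z)={1,2,3,4,5,6}: no change
Constraint 2 (Z != W) on D(Z)={1,2,3,4,5,6} D(W)={1,2,3,4,6}: no change
Constraint 3 (Y + Z = W) on D(Y)={1,2,3,4,5,6} D(Z)={1,2,3,4,5,6} D(W)={1,2,3,4,6}: Y {1,2,3,4,5,6}->{1,2,3,4,5}; Z {1,2,3,4,5,6}->{1,2,3,4,5}; W {1,2,3,4,6}->{2,3,4,6}
So after constraint 3: D(Y) = {1,2,3,4,5}

Answer: {1,2,3,4,5}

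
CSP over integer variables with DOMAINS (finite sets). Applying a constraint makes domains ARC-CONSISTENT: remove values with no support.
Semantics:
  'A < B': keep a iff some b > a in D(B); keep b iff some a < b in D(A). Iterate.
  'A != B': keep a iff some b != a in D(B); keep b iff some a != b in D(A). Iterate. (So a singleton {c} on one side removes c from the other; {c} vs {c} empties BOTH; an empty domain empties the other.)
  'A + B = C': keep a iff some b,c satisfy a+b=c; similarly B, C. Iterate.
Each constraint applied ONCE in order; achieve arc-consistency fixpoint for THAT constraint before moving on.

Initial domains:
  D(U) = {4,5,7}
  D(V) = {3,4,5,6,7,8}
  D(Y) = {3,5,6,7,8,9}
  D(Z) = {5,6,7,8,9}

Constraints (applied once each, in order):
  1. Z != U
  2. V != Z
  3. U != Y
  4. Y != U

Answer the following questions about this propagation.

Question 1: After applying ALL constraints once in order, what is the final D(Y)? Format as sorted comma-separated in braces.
Constraint 1 (Z != U) on D(Z)={5,6,7,8,9} D(U)={4,5,7}: no change
Constraint 2 (V != Z) on D(V)={3,4,5,6,7,8} D(Z)={5,6,7,8,9}: no change
Constraint 3 (U != Y) on D(U)={4,5,7} D(Y)={3,5,6,7,8,9}: no change
Constraint 4 (Y != U) on D(Y)={3,5,6,7,8,9} D(U)={4,5,7}: no change
So after all 4 constraints: D(Y) = {3,5,6,7,8,9}

Answer: {3,5,6,7,8,9}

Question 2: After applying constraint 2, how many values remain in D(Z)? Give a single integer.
Constraint 1 (Z != U) on D(Z)={5,6,7,8,9} D(U)={4,5,7}: no change
Constraint 2 (V != Z) on D(V)={3,4,5,6,7,8} D(Z)={5,6,7,8,9}: no change
So after constraint 2: D(Z)={5,6,7,8,9}, size = 5

Answer: 5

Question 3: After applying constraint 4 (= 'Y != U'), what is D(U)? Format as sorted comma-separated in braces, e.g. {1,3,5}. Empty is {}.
Answer: {4,5,7}

Derivation:
Constraint 1 (Z != U) on D(Z)={5,6,7,8,9} D(U)={4,5,7}: no change
Constraint 2 (V != Z) on D(V)={3,4,5,6,7,8} D(Z)={5,6,7,8,9}: no change
Constraint 3 (U != Y) on D(U)={4,5,7} D(Y)={3,5,6,7,8,9}: no change
Constraint 4 (Y != U) on D(Y)={3,5,6,7,8,9} D(U)={4,5,7}: no change
So after constraint 4: D(U) = {4,5,7}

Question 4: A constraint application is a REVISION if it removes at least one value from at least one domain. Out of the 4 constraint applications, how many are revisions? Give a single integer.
Constraint 1 (Z != U) on D(Z)={5,6,7,8,9} D(U)={4,5,7}: no change => not a revision
Constraint 2 (V != Z) on D(V)={3,4,5,6,7,8} D(Z)={5,6,7,8,9}: no change => not a revision
Constraint 3 (U != Y) on D(U)={4,5,7} D(Y)={3,5,6,7,8,9}: no change => not a revision
Constraint 4 (Y != U) on D(Y)={3,5,6,7,8,9} D(U)={4,5,7}: no change => not a revision
Total revisions = 0

Answer: 0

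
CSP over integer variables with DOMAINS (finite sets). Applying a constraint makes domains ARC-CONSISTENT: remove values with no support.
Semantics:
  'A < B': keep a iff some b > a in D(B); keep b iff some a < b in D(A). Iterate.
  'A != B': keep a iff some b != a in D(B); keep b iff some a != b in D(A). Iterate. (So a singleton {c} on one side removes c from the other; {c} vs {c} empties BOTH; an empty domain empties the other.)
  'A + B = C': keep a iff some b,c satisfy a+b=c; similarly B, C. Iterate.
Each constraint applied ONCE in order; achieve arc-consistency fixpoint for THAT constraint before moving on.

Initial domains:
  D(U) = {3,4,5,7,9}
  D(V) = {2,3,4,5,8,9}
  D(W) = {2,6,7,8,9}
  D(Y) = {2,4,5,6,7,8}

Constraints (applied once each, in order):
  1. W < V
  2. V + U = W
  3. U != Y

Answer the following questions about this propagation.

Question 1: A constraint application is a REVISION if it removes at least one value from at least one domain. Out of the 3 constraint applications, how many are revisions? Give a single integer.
Constraint 1 (W < V) on D(W)={2,6,7,8,9} D(V)={2,3,4,5,8,9}: W {2,6,7,8,9}->{2,6,7,8}; V {2,3,4,5,8,9}->{3,4,5,8,9} => REVISION
Constraint 2 (V + U = W) on D(V)={3,4,5,8,9} D(U)={3,4,5,7,9} D(W)={2,6,7,8}: V {3,4,5,8,9}->{3,4,5}; U {3,4,5,7,9}->{3,4,5}; W {2,6,7,8}->{6,7,8} => REVISION
Constraint 3 (U != Y) on D(U)={3,4,5} D(Y)={2,4,5,6,7,8}: no change => not a revision
Total revisions = 2

Answer: 2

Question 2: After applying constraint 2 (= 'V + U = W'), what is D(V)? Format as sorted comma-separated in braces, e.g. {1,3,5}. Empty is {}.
Answer: {3,4,5}

Derivation:
Constraint 1 (W < V) on D(W)={2,6,7,8,9} D(V)={2,3,4,5,8,9}: W {2,6,7,8,9}->{2,6,7,8}; V {2,3,4,5,8,9}->{3,4,5,8,9}
Constraint 2 (V + U = W) on D(V)={3,4,5,8,9} D(U)={3,4,5,7,9} D(W)={2,6,7,8}: V {3,4,5,8,9}->{3,4,5}; U {3,4,5,7,9}->{3,4,5}; W {2,6,7,8}->{6,7,8}
So after constraint 2: D(V) = {3,4,5}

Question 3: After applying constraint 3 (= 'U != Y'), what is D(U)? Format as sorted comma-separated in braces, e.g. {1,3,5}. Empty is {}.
Answer: {3,4,5}

Derivation:
Constraint 1 (W < V) on D(W)={2,6,7,8,9} D(V)={2,3,4,5,8,9}: W {2,6,7,8,9}->{2,6,7,8}; V {2,3,4,5,8,9}->{3,4,5,8,9}
Constraint 2 (V + U = W) on D(V)={3,4,5,8,9} D(U)={3,4,5,7,9} D(W)={2,6,7,8}: V {3,4,5,8,9}->{3,4,5}; U {3,4,5,7,9}->{3,4,5}; W {2,6,7,8}->{6,7,8}
Constraint 3 (U != Y) on D(U)={3,4,5} D(Y)={2,4,5,6,7,8}: no change
So after constraint 3: D(U) = {3,4,5}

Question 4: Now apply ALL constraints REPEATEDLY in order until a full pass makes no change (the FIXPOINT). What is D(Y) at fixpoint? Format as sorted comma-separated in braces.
pass 0 (initial): D(Y)={2,4,5,6,7,8}
pass 1: U {3,4,5,7,9}->{3,4,5}; V {2,3,4,5,8,9}->{3,4,5}; W {2,6,7,8,9}->{6,7,8}
pass 2: U {3,4,5}->{}; V {3,4,5}->{}; W {6,7,8}->{}; Y {2,4,5,6,7,8}->{}
pass 3: no change
Fixpoint after 3 passes: D(Y) = {}

Answer: {}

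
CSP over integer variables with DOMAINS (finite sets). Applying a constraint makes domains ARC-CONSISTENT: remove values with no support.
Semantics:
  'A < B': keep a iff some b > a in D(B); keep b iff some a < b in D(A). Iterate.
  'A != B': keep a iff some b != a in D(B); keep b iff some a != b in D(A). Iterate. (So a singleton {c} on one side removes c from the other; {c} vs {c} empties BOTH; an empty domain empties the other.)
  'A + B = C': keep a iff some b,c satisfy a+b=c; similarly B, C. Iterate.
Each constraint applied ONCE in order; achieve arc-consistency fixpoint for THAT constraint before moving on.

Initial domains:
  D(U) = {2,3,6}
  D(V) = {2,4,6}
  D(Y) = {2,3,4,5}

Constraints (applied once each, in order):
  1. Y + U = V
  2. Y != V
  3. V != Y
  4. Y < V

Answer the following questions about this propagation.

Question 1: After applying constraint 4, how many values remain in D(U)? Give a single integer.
Constraint 1 (Y + U = V) on D(Y)={2,3,4,5} D(U)={2,3,6} D(V)={2,4,6}: Y {2,3,4,5}->{2,3,4}; U {2,3,6}->{2,3}; V {2,4,6}->{4,6}
Constraint 2 (Y != V) on D(Y)={2,3,4} D(V)={4,6}: no change
Constraint 3 (V != Y) on D(V)={4,6} D(Y)={2,3,4}: no change
Constraint 4 (Y < V) on D(Y)={2,3,4} D(V)={4,6}: no change
So after constraint 4: D(U)={2,3}, size = 2

Answer: 2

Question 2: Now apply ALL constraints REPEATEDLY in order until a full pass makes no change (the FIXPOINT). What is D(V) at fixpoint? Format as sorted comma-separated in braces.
Answer: {4,6}

Derivation:
pass 0 (initial): D(V)={2,4,6}
pass 1: U {2,3,6}->{2,3}; V {2,4,6}->{4,6}; Y {2,3,4,5}->{2,3,4}
pass 2: no change
Fixpoint after 2 passes: D(V) = {4,6}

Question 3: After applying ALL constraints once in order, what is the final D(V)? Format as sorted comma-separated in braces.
Answer: {4,6}

Derivation:
Constraint 1 (Y + U = V) on D(Y)={2,3,4,5} D(U)={2,3,6} D(V)={2,4,6}: Y {2,3,4,5}->{2,3,4}; U {2,3,6}->{2,3}; V {2,4,6}->{4,6}
Constraint 2 (Y != V) on D(Y)={2,3,4} D(V)={4,6}: no change
Constraint 3 (V != Y) on D(V)={4,6} D(Y)={2,3,4}: no change
Constraint 4 (Y < V) on D(Y)={2,3,4} D(V)={4,6}: no change
So after all 4 constraints: D(V) = {4,6}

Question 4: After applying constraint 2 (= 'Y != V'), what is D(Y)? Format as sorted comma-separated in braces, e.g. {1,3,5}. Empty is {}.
Answer: {2,3,4}

Derivation:
Constraint 1 (Y + U = V) on D(Y)={2,3,4,5} D(U)={2,3,6} D(V)={2,4,6}: Y {2,3,4,5}->{2,3,4}; U {2,3,6}->{2,3}; V {2,4,6}->{4,6}
Constraint 2 (Y != V) on D(Y)={2,3,4} D(V)={4,6}: no change
So after constraint 2: D(Y) = {2,3,4}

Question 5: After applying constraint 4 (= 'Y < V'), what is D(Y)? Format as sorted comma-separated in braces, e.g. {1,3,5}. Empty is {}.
Answer: {2,3,4}

Derivation:
Constraint 1 (Y + U = V) on D(Y)={2,3,4,5} D(U)={2,3,6} D(V)={2,4,6}: Y {2,3,4,5}->{2,3,4}; U {2,3,6}->{2,3}; V {2,4,6}->{4,6}
Constraint 2 (Y != V) on D(Y)={2,3,4} D(V)={4,6}: no change
Constraint 3 (V != Y) on D(V)={4,6} D(Y)={2,3,4}: no change
Constraint 4 (Y < V) on D(Y)={2,3,4} D(V)={4,6}: no change
So after constraint 4: D(Y) = {2,3,4}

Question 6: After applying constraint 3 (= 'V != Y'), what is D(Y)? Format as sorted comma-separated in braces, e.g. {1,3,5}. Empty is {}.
Answer: {2,3,4}

Derivation:
Constraint 1 (Y + U = V) on D(Y)={2,3,4,5} D(U)={2,3,6} D(V)={2,4,6}: Y {2,3,4,5}->{2,3,4}; U {2,3,6}->{2,3}; V {2,4,6}->{4,6}
Constraint 2 (Y != V) on D(Y)={2,3,4} D(V)={4,6}: no change
Constraint 3 (V != Y) on D(V)={4,6} D(Y)={2,3,4}: no change
So after constraint 3: D(Y) = {2,3,4}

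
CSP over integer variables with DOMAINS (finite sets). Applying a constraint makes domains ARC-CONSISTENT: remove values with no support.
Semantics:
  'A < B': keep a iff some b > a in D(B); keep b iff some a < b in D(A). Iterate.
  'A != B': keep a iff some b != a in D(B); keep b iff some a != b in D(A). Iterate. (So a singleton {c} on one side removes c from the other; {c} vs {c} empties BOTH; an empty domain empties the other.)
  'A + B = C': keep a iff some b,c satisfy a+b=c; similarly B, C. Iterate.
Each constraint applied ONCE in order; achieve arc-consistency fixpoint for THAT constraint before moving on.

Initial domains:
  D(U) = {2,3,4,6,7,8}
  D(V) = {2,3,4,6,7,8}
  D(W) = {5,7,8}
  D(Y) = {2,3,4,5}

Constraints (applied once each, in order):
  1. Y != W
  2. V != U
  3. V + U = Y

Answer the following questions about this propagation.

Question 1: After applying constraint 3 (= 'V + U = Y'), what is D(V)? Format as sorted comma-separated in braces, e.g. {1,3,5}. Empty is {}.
Constraint 1 (Y != W) on D(Y)={2,3,4,5} D(W)={5,7,8}: no change
Constraint 2 (V != U) on D(V)={2,3,4,6,7,8} D(U)={2,3,4,6,7,8}: no change
Constraint 3 (V + U = Y) on D(V)={2,3,4,6,7,8} D(U)={2,3,4,6,7,8} D(Y)={2,3,4,5}: V {2,3,4,6,7,8}->{2,3}; U {2,3,4,6,7,8}->{2,3}; Y {2,3,4,5}->{4,5}
So after constraint 3: D(V) = {2,3}

Answer: {2,3}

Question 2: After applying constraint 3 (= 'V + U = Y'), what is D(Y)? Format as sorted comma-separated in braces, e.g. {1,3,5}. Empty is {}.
Answer: {4,5}

Derivation:
Constraint 1 (Y != W) on D(Y)={2,3,4,5} D(W)={5,7,8}: no change
Constraint 2 (V != U) on D(V)={2,3,4,6,7,8} D(U)={2,3,4,6,7,8}: no change
Constraint 3 (V + U = Y) on D(V)={2,3,4,6,7,8} D(U)={2,3,4,6,7,8} D(Y)={2,3,4,5}: V {2,3,4,6,7,8}->{2,3}; U {2,3,4,6,7,8}->{2,3}; Y {2,3,4,5}->{4,5}
So after constraint 3: D(Y) = {4,5}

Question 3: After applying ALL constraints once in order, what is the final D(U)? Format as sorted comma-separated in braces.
Answer: {2,3}

Derivation:
Constraint 1 (Y != W) on D(Y)={2,3,4,5} D(W)={5,7,8}: no change
Constraint 2 (V != U) on D(V)={2,3,4,6,7,8} D(U)={2,3,4,6,7,8}: no change
Constraint 3 (V + U = Y) on D(V)={2,3,4,6,7,8} D(U)={2,3,4,6,7,8} D(Y)={2,3,4,5}: V {2,3,4,6,7,8}->{2,3}; U {2,3,4,6,7,8}->{2,3}; Y {2,3,4,5}->{4,5}
So after all 3 constraints: D(U) = {2,3}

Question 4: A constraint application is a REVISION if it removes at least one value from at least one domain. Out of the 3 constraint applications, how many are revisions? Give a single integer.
Constraint 1 (Y != W) on D(Y)={2,3,4,5} D(W)={5,7,8}: no change => not a revision
Constraint 2 (V != U) on D(V)={2,3,4,6,7,8} D(U)={2,3,4,6,7,8}: no change => not a revision
Constraint 3 (V + U = Y) on D(V)={2,3,4,6,7,8} D(U)={2,3,4,6,7,8} D(Y)={2,3,4,5}: V {2,3,4,6,7,8}->{2,3}; U {2,3,4,6,7,8}->{2,3}; Y {2,3,4,5}->{4,5} => REVISION
Total revisions = 1

Answer: 1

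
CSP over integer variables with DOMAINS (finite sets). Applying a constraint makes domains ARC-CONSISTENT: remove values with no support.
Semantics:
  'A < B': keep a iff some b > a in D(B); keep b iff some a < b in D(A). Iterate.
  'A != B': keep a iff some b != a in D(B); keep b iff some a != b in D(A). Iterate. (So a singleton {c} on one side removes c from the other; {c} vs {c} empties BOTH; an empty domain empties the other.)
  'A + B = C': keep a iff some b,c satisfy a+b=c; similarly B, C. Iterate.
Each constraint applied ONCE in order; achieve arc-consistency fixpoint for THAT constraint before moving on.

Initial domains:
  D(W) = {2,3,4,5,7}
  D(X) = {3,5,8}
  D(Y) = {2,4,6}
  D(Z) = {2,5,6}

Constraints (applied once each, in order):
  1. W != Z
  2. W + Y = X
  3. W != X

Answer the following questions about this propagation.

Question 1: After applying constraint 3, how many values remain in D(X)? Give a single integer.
Answer: 2

Derivation:
Constraint 1 (W != Z) on D(W)={2,3,4,5,7} D(Z)={2,5,6}: no change
Constraint 2 (W + Y = X) on D(W)={2,3,4,5,7} D(Y)={2,4,6} D(X)={3,5,8}: W {2,3,4,5,7}->{2,3,4}; X {3,5,8}->{5,8}
Constraint 3 (W != X) on D(W)={2,3,4} D(X)={5,8}: no change
So after constraint 3: D(X)={5,8}, size = 2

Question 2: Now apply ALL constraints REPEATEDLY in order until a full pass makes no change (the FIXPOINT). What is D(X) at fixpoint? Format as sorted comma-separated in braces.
Answer: {5,8}

Derivation:
pass 0 (initial): D(X)={3,5,8}
pass 1: W {2,3,4,5,7}->{2,3,4}; X {3,5,8}->{5,8}
pass 2: no change
Fixpoint after 2 passes: D(X) = {5,8}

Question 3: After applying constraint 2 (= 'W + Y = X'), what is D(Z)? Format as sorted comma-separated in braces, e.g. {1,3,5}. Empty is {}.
Constraint 1 (W != Z) on D(W)={2,3,4,5,7} D(Z)={2,5,6}: no change
Constraint 2 (W + Y = X) on D(W)={2,3,4,5,7} D(Y)={2,4,6} D(X)={3,5,8}: W {2,3,4,5,7}->{2,3,4}; X {3,5,8}->{5,8}
So after constraint 2: D(Z) = {2,5,6}

Answer: {2,5,6}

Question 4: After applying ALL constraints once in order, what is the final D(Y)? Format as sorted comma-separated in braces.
Answer: {2,4,6}

Derivation:
Constraint 1 (W != Z) on D(W)={2,3,4,5,7} D(Z)={2,5,6}: no change
Constraint 2 (W + Y = X) on D(W)={2,3,4,5,7} D(Y)={2,4,6} D(X)={3,5,8}: W {2,3,4,5,7}->{2,3,4}; X {3,5,8}->{5,8}
Constraint 3 (W != X) on D(W)={2,3,4} D(X)={5,8}: no change
So after all 3 constraints: D(Y) = {2,4,6}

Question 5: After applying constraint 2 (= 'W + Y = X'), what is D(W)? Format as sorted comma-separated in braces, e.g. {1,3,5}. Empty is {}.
Constraint 1 (W != Z) on D(W)={2,3,4,5,7} D(Z)={2,5,6}: no change
Constraint 2 (W + Y = X) on D(W)={2,3,4,5,7} D(Y)={2,4,6} D(X)={3,5,8}: W {2,3,4,5,7}->{2,3,4}; X {3,5,8}->{5,8}
So after constraint 2: D(W) = {2,3,4}

Answer: {2,3,4}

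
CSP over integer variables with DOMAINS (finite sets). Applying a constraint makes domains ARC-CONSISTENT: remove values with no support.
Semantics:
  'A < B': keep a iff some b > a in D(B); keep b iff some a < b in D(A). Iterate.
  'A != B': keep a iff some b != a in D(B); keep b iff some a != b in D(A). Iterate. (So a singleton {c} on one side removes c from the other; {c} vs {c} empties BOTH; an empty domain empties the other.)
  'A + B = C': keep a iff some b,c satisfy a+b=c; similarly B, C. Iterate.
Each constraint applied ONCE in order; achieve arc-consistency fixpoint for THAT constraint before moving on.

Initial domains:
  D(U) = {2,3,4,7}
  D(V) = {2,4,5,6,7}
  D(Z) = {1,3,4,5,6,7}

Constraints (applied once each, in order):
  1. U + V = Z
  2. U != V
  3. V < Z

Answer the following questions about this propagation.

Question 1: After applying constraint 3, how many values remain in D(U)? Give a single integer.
Answer: 3

Derivation:
Constraint 1 (U + V = Z) on D(U)={2,3,4,7} D(V)={2,4,5,6,7} D(Z)={1,3,4,5,6,7}: U {2,3,4,7}->{2,3,4}; V {2,4,5,6,7}->{2,4,5}; Z {1,3,4,5,6,7}->{4,5,6,7}
Constraint 2 (U != V) on D(U)={2,3,4} D(V)={2,4,5}: no change
Constraint 3 (V < Z) on D(V)={2,4,5} D(Z)={4,5,6,7}: no change
So after constraint 3: D(U)={2,3,4}, size = 3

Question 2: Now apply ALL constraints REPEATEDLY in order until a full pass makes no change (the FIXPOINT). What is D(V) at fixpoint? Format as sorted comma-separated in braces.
pass 0 (initial): D(V)={2,4,5,6,7}
pass 1: U {2,3,4,7}->{2,3,4}; V {2,4,5,6,7}->{2,4,5}; Z {1,3,4,5,6,7}->{4,5,6,7}
pass 2: no change
Fixpoint after 2 passes: D(V) = {2,4,5}

Answer: {2,4,5}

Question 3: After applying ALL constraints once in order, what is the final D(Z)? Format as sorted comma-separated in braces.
Answer: {4,5,6,7}

Derivation:
Constraint 1 (U + V = Z) on D(U)={2,3,4,7} D(V)={2,4,5,6,7} D(Z)={1,3,4,5,6,7}: U {2,3,4,7}->{2,3,4}; V {2,4,5,6,7}->{2,4,5}; Z {1,3,4,5,6,7}->{4,5,6,7}
Constraint 2 (U != V) on D(U)={2,3,4} D(V)={2,4,5}: no change
Constraint 3 (V < Z) on D(V)={2,4,5} D(Z)={4,5,6,7}: no change
So after all 3 constraints: D(Z) = {4,5,6,7}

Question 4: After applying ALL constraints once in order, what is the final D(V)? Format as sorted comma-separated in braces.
Constraint 1 (U + V = Z) on D(U)={2,3,4,7} D(V)={2,4,5,6,7} D(Z)={1,3,4,5,6,7}: U {2,3,4,7}->{2,3,4}; V {2,4,5,6,7}->{2,4,5}; Z {1,3,4,5,6,7}->{4,5,6,7}
Constraint 2 (U != V) on D(U)={2,3,4} D(V)={2,4,5}: no change
Constraint 3 (V < Z) on D(V)={2,4,5} D(Z)={4,5,6,7}: no change
So after all 3 constraints: D(V) = {2,4,5}

Answer: {2,4,5}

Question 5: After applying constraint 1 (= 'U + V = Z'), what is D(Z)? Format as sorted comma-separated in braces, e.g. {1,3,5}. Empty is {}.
Constraint 1 (U + V = Z) on D(U)={2,3,4,7} D(V)={2,4,5,6,7} D(Z)={1,3,4,5,6,7}: U {2,3,4,7}->{2,3,4}; V {2,4,5,6,7}->{2,4,5}; Z {1,3,4,5,6,7}->{4,5,6,7}
So after constraint 1: D(Z) = {4,5,6,7}

Answer: {4,5,6,7}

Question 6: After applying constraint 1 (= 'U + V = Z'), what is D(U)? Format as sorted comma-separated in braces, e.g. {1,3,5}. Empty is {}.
Answer: {2,3,4}

Derivation:
Constraint 1 (U + V = Z) on D(U)={2,3,4,7} D(V)={2,4,5,6,7} D(Z)={1,3,4,5,6,7}: U {2,3,4,7}->{2,3,4}; V {2,4,5,6,7}->{2,4,5}; Z {1,3,4,5,6,7}->{4,5,6,7}
So after constraint 1: D(U) = {2,3,4}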